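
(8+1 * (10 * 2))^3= 21952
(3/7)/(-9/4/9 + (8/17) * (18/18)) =68/35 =1.94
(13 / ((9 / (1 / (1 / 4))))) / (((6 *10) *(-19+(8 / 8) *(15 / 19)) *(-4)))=247 / 186840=0.00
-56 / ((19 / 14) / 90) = -70560 / 19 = -3713.68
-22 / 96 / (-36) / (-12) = -11 / 20736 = -0.00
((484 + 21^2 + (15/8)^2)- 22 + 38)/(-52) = -60449/3328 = -18.16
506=506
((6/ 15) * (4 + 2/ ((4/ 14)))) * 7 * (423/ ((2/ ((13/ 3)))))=141141/ 5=28228.20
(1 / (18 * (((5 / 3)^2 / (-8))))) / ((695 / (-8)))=32 / 17375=0.00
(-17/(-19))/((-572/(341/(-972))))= 527/960336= 0.00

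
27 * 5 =135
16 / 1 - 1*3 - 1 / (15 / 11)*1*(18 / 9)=173 / 15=11.53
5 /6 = 0.83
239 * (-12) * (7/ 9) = -6692/ 3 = -2230.67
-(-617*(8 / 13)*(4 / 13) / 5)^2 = -545.96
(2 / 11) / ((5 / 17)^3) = 9826 / 1375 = 7.15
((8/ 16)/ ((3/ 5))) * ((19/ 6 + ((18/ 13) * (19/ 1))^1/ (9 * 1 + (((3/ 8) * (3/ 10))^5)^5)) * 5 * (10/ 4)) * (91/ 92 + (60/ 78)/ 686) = 9112220516355852251193934824456284244335771736621136280375/ 145061052180194503396299342305632992264743593748337504288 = 62.82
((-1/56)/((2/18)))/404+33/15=248819/113120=2.20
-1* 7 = -7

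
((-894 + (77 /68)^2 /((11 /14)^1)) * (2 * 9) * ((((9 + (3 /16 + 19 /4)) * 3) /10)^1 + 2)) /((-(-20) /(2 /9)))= -408092059 /369920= -1103.19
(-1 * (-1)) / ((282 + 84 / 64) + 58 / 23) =0.00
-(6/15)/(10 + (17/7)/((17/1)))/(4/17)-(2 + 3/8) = -7221/2840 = -2.54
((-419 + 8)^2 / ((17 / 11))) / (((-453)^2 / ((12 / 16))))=619377 / 1550468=0.40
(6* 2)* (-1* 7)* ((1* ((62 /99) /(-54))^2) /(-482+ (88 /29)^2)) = 11314814 /473492063187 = 0.00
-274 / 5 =-54.80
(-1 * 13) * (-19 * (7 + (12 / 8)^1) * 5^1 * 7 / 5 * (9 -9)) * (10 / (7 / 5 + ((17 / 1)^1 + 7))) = 0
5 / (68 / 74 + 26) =0.19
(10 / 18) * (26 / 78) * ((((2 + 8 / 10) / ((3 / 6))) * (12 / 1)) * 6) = 224 / 3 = 74.67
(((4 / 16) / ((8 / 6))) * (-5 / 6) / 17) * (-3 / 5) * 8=3 / 68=0.04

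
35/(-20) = -7/4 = -1.75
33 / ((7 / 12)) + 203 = 1817 / 7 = 259.57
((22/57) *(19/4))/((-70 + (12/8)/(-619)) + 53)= -0.11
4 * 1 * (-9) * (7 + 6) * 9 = -4212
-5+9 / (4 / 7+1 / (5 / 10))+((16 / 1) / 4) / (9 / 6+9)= -47 / 42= -1.12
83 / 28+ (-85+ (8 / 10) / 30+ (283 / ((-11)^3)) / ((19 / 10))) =-4361189291 / 53106900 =-82.12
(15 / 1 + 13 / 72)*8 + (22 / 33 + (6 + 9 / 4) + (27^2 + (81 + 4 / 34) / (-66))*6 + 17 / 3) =30311863 / 6732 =4502.65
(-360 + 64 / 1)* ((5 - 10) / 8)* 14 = 2590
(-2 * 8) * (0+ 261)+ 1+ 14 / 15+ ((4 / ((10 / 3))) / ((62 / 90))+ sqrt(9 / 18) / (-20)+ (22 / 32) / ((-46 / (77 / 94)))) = -134226416959 / 32170560-sqrt(2) / 40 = -4172.37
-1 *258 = -258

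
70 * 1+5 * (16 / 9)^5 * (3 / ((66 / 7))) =63817810 / 649539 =98.25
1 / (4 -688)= -1 / 684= -0.00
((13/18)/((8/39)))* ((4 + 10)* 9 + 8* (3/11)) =39715/88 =451.31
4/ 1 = 4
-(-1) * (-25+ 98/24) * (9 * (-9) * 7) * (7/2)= 332073/8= 41509.12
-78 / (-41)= 78 / 41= 1.90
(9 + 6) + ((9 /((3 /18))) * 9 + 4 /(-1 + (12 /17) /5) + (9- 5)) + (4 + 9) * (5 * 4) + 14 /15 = 833597 /1095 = 761.28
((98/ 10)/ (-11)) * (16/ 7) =-2.04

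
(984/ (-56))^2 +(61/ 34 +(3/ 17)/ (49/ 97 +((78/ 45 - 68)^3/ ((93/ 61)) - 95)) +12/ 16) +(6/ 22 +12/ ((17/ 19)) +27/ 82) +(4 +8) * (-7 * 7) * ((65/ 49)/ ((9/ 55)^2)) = -3397414685096603249430575/ 117948109177812216996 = -28804.32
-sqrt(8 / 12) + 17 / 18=17 / 18 - sqrt(6) / 3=0.13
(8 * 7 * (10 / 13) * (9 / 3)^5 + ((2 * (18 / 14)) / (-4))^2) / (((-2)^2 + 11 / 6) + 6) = 80018199 / 90454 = 884.63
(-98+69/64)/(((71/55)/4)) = -341165/1136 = -300.32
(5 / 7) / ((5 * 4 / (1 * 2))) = 1 / 14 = 0.07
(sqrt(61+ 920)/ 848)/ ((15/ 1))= sqrt(109)/ 4240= 0.00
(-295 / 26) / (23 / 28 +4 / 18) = -37170 / 3419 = -10.87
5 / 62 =0.08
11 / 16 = 0.69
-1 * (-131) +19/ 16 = 2115/ 16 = 132.19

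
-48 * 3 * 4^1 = -576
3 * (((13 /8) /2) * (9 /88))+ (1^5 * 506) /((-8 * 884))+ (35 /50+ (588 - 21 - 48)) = 808846583 /1555840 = 519.88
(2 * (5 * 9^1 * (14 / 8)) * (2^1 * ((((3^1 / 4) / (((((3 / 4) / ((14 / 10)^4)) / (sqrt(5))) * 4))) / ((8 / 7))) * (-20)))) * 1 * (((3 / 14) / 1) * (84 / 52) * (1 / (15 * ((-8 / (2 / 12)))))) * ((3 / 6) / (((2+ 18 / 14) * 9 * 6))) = 823543 * sqrt(5) / 114816000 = 0.02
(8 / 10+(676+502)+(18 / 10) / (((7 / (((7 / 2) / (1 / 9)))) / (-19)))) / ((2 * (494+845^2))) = 10249 / 14290380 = 0.00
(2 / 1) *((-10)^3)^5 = -2000000000000000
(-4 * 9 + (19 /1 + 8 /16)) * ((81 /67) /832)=-2673 /111488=-0.02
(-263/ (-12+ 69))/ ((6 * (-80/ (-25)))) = -1315/ 5472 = -0.24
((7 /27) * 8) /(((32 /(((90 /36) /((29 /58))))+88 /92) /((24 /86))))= 12880 /163701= 0.08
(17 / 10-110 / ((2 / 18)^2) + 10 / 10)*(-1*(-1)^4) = 89073 / 10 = 8907.30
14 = 14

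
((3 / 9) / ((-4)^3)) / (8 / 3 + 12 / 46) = -23 / 12928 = -0.00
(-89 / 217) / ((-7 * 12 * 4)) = 89 / 72912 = 0.00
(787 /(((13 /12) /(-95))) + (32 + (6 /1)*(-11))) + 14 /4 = -1795153 /26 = -69044.35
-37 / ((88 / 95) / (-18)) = 31635 / 44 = 718.98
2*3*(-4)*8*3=-576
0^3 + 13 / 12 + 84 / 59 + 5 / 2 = 3545 / 708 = 5.01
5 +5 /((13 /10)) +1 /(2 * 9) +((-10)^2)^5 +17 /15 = 11700000011741 /1170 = 10000000010.04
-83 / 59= -1.41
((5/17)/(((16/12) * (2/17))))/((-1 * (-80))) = 3/128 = 0.02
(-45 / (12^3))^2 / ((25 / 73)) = 73 / 36864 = 0.00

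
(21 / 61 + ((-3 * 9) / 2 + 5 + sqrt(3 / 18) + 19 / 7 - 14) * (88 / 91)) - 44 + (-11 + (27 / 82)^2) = -19250900871 / 261274468 + 44 * sqrt(6) / 273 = -73.29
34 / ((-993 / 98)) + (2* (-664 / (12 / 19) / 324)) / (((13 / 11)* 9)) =-3.97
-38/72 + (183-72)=3977/36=110.47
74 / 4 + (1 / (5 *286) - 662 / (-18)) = 355717 / 6435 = 55.28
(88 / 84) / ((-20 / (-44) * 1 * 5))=242 / 525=0.46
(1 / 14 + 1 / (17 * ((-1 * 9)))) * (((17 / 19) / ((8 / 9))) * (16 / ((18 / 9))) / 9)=139 / 2394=0.06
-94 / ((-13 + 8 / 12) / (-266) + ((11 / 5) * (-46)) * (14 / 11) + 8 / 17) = 135660 / 185137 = 0.73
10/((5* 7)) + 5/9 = 0.84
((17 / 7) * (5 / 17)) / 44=5 / 308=0.02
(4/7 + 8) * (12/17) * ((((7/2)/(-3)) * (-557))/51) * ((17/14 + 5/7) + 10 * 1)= 1860380/2023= 919.61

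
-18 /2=-9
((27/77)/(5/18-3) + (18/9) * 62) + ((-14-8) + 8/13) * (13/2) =-57081/3773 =-15.13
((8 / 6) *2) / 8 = 1 / 3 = 0.33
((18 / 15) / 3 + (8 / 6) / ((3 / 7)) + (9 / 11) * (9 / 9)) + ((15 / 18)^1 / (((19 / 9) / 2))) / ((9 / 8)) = 5.03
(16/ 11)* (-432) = -6912/ 11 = -628.36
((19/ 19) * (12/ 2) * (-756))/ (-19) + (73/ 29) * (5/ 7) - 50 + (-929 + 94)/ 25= 3030346/ 19285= 157.13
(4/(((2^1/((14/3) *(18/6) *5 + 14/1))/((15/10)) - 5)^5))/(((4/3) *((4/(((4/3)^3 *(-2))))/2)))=220541454/95388992557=0.00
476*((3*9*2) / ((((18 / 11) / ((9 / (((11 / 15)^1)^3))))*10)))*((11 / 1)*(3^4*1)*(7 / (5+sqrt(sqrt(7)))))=2459390850 / (11*(7^(1 / 4)+5))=33740044.24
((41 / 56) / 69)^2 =1681 / 14930496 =0.00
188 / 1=188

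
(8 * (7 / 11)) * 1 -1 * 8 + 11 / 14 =-327 / 154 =-2.12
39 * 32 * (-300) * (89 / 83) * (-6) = 199929600 / 83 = 2408790.36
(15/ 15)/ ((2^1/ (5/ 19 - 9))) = -83/ 19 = -4.37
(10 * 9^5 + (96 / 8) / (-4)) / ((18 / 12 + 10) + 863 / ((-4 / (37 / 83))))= -65347228 / 9371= -6973.35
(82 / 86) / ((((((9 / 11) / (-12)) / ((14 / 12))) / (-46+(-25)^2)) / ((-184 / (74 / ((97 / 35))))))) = 1553543464 / 23865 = 65097.15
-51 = -51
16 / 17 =0.94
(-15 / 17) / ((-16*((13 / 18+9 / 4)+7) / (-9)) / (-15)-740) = 18225 / 15309112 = 0.00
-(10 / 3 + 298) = -904 / 3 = -301.33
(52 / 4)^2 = 169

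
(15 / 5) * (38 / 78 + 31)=1228 / 13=94.46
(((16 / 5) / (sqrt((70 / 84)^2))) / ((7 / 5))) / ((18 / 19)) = 304 / 105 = 2.90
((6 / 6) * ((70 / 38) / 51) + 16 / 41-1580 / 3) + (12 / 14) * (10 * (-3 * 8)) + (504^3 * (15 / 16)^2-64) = 31292248021091 / 278103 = 112520354.05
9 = 9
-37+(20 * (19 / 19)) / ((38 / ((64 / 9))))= -33.26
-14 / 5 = -2.80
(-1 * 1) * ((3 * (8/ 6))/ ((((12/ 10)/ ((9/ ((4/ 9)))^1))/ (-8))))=540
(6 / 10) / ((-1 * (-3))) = 1 / 5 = 0.20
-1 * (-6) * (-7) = -42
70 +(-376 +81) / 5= 11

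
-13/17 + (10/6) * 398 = 33791/51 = 662.57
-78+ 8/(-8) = -79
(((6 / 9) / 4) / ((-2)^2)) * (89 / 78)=89 / 1872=0.05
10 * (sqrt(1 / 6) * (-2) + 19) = 190 - 10 * sqrt(6) / 3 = 181.84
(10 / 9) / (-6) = -5 / 27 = -0.19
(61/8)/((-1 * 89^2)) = -61/63368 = -0.00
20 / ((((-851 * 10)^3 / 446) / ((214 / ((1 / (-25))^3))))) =29826250 / 616295051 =0.05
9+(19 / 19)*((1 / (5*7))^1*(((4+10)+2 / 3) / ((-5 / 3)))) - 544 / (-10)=11051 / 175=63.15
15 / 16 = 0.94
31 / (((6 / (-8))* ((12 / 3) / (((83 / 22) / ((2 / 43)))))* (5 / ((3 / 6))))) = -110639 / 1320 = -83.82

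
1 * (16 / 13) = 16 / 13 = 1.23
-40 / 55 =-8 / 11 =-0.73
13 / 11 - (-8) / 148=1.24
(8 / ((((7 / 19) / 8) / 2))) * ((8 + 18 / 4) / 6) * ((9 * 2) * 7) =91200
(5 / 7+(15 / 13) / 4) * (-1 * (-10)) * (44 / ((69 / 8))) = 321200 / 6279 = 51.15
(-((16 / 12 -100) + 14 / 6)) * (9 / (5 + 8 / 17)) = 4913 / 31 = 158.48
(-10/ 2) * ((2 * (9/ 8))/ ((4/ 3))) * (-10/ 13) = 675/ 104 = 6.49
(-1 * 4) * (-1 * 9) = 36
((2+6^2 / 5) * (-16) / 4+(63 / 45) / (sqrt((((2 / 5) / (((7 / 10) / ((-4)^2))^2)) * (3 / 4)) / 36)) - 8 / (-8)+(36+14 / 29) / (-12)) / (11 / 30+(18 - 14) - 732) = 33791 / 633041 - 147 * sqrt(30) / 873160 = 0.05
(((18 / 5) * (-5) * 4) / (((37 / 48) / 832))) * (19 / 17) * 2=-109264896 / 629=-173712.08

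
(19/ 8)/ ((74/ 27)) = 513/ 592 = 0.87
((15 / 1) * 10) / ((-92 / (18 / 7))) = -675 / 161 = -4.19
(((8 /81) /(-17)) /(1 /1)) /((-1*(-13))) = -8 /17901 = -0.00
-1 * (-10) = 10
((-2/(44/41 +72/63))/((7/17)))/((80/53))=-697/480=-1.45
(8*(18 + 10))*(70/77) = 2240/11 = 203.64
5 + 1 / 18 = 91 / 18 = 5.06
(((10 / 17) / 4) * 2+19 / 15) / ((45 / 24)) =3184 / 3825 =0.83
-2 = -2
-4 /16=-1 /4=-0.25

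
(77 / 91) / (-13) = -11 / 169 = -0.07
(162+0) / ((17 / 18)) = 2916 / 17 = 171.53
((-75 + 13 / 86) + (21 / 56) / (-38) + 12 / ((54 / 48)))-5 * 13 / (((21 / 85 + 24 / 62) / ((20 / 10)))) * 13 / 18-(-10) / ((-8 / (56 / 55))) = -461730436477 / 2162487888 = -213.52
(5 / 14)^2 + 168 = 32953 / 196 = 168.13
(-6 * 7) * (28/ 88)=-147/ 11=-13.36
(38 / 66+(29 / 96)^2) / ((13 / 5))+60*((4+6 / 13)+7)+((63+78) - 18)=1068739759 / 1317888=810.95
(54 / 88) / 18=3 / 88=0.03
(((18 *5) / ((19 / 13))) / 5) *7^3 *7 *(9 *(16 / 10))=40452048 / 95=425811.03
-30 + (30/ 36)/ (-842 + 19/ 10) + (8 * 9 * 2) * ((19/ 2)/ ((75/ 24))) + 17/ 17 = 257548832/ 630075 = 408.76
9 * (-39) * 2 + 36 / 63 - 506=-8452 / 7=-1207.43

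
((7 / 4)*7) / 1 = 49 / 4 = 12.25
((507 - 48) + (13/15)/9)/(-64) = -30989/4320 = -7.17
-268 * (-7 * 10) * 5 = 93800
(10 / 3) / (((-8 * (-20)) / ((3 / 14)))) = 1 / 224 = 0.00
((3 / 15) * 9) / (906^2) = 0.00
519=519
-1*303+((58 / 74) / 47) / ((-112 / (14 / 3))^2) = -303504163 / 1001664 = -303.00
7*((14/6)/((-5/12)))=-39.20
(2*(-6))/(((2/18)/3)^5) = -172186884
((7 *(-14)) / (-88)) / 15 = 49 / 660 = 0.07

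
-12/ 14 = -6/ 7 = -0.86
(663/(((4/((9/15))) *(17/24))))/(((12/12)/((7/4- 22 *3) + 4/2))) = -87399/10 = -8739.90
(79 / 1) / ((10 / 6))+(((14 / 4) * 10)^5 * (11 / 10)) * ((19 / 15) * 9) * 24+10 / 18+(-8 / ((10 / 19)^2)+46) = 3556571302142 / 225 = 15806983565.08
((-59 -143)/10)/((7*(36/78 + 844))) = -1313/384230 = -0.00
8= 8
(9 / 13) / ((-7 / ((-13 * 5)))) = 45 / 7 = 6.43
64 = 64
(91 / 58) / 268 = 91 / 15544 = 0.01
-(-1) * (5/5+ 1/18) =19/18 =1.06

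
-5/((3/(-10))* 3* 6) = 25/27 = 0.93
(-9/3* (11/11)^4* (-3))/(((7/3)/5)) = 135/7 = 19.29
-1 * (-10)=10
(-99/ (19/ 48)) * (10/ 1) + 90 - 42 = -46608/ 19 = -2453.05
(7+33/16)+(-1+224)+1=3729/16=233.06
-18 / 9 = -2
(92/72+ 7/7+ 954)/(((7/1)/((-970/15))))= -238523/27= -8834.19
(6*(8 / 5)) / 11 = 48 / 55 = 0.87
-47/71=-0.66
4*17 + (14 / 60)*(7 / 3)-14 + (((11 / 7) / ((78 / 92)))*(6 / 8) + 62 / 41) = 9645022 / 167895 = 57.45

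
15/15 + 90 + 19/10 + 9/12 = 1873/20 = 93.65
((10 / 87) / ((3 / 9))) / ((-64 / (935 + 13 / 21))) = -3070 / 609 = -5.04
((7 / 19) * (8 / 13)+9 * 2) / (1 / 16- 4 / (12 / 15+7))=-216096 / 5339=-40.47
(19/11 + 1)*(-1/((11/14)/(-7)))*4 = 97.19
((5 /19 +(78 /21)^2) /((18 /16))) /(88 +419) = 34904 /1416051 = 0.02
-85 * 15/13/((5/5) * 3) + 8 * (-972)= -101513/13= -7808.69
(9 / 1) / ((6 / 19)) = 57 / 2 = 28.50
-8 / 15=-0.53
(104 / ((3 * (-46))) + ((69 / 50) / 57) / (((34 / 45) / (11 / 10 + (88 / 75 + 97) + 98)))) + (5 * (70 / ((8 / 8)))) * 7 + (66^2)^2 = 422944668468751 / 22287000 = 18977191.57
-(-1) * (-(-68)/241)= 68/241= 0.28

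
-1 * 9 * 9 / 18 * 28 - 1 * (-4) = -122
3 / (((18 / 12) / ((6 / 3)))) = 4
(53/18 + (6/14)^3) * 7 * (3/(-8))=-18665/2352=-7.94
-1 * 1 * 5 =-5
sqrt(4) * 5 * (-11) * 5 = -550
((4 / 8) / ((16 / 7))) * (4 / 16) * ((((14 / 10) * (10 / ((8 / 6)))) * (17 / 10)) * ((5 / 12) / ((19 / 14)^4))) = 2000033 / 16681088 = 0.12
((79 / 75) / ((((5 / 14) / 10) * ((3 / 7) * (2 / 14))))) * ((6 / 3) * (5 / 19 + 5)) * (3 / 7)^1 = 123872 / 57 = 2173.19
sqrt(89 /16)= sqrt(89) /4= 2.36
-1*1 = -1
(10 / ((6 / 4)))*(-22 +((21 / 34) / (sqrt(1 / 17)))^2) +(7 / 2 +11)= -9071 / 102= -88.93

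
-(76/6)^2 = -1444/9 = -160.44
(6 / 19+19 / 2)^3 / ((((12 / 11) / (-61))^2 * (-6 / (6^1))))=-23365309373197 / 7901568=-2957047.18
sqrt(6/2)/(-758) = -sqrt(3)/758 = -0.00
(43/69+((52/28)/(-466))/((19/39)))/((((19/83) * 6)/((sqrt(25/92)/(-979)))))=-1091479465 * sqrt(23)/21954928304232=-0.00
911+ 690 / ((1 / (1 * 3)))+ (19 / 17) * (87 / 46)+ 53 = 2374241 / 782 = 3036.11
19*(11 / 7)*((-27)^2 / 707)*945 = 20568735 / 707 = 29092.98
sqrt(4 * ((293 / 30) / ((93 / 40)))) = 4 * sqrt(9083) / 93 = 4.10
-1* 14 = -14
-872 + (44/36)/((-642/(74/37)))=-2519219/2889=-872.00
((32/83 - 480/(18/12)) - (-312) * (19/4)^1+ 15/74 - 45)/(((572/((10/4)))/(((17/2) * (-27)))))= -15753400965/14052896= -1121.01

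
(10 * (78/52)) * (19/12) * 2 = 95/2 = 47.50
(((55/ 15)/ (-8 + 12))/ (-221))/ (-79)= 11/ 209508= 0.00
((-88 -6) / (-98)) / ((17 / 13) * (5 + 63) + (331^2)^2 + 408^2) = 611 / 7646407397489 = 0.00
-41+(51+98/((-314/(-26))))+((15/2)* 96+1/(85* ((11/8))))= 738.12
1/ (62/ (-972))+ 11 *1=-145/ 31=-4.68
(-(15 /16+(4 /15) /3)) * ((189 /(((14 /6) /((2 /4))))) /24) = -2217 /1280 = -1.73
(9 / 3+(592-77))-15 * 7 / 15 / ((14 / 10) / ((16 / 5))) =502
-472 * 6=-2832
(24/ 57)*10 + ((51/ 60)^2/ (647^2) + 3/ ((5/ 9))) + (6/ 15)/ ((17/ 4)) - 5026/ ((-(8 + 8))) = 17514094136457/ 54084282800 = 323.83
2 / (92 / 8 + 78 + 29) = 4 / 237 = 0.02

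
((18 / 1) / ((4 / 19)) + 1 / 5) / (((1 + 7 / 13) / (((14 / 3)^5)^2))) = 402823263885952 / 1476225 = 272873893.81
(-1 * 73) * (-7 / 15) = 511 / 15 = 34.07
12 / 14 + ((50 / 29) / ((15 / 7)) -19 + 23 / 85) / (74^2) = 121021121 / 141732570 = 0.85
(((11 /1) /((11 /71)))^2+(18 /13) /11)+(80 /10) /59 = 5041.26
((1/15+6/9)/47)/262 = 11/184710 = 0.00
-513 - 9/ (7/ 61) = -4140/ 7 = -591.43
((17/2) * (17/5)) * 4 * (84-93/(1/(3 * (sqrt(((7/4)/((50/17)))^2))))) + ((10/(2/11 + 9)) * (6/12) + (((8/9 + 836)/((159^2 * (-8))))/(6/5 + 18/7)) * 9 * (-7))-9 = -799487650758419/84261573000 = -9488.16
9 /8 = 1.12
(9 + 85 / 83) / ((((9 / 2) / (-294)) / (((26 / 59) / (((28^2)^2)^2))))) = -0.00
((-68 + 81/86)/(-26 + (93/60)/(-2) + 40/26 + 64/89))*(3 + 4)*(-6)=-5604831960/48790681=-114.88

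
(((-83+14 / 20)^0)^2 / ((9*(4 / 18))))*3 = 3 / 2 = 1.50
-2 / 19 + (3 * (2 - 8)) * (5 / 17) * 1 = -1744 / 323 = -5.40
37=37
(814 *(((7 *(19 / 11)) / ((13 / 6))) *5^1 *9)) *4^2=42517440 / 13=3270572.31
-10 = -10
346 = 346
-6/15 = -2/5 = -0.40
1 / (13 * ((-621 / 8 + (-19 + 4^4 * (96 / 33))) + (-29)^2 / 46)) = 2024 / 17533919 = 0.00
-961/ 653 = -1.47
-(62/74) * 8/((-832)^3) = 31/2663677952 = 0.00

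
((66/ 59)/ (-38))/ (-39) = 11/ 14573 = 0.00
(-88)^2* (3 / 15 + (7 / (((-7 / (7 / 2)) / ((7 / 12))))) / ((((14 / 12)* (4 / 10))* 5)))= -5227.20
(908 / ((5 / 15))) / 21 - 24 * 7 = -268 / 7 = -38.29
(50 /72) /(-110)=-5 /792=-0.01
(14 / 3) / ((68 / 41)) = 287 / 102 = 2.81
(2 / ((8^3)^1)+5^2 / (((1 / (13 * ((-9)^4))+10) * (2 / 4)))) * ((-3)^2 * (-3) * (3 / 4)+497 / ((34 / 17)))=997546841203 / 873401344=1142.14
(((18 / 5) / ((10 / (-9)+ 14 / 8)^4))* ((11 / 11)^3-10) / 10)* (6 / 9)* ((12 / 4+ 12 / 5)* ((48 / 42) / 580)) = -4897760256 / 35504826875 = -0.14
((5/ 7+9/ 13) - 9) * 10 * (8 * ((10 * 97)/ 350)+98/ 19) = -2075.23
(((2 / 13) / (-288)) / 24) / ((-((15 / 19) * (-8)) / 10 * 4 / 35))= -665 / 2156544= -0.00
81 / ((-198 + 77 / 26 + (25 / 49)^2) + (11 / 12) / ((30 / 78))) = -151695180 / 360313171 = -0.42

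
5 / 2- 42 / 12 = -1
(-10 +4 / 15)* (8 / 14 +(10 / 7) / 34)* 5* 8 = -238.83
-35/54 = -0.65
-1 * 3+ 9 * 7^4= 21606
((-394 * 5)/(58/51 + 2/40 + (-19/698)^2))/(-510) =239947970/73796533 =3.25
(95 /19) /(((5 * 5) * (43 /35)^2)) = 245 /1849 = 0.13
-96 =-96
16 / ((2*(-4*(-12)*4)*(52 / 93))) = 31 / 416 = 0.07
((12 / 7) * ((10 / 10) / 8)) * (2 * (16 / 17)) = 48 / 119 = 0.40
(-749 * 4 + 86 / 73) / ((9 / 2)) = -145748 / 219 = -665.52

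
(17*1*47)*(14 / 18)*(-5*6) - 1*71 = -56143 / 3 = -18714.33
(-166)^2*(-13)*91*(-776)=25296628448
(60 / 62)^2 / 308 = 225 / 73997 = 0.00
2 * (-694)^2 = 963272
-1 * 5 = -5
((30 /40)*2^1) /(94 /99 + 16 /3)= 297 /1244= 0.24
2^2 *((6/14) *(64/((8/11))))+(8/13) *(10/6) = 41464/273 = 151.88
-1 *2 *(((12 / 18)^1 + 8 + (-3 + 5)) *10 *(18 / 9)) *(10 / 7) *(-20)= 256000 / 21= 12190.48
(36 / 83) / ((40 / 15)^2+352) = 0.00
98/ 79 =1.24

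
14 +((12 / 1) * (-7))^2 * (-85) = -599746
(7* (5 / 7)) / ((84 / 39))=65 / 28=2.32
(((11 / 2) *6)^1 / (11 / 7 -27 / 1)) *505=-116655 / 178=-655.37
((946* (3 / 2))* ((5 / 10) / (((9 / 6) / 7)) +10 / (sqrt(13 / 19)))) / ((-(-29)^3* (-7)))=-14190* sqrt(247) / 2219399 -473 / 24389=-0.12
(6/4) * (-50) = -75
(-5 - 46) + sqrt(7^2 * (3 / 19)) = -51 + 7 * sqrt(57) / 19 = -48.22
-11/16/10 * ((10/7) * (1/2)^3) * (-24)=33/112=0.29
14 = 14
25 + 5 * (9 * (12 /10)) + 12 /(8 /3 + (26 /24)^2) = 45415 /553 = 82.12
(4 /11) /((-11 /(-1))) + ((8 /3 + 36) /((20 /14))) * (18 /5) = 294856 /3025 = 97.47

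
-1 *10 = -10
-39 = -39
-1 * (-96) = 96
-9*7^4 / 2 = -21609 / 2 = -10804.50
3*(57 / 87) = 57 / 29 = 1.97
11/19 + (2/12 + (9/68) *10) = 2005/969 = 2.07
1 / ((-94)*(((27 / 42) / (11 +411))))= -2954 / 423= -6.98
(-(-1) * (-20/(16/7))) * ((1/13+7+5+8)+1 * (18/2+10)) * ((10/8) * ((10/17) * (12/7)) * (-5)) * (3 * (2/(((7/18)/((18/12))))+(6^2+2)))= 457200000/1547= 295539.75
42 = 42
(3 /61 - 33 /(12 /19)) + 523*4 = 497711 /244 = 2039.80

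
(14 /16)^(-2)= 64 /49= 1.31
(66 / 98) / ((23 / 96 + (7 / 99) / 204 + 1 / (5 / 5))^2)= 861439214592 / 1966532233561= 0.44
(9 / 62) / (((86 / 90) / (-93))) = -1215 / 86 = -14.13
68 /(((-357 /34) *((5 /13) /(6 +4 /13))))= -11152 /105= -106.21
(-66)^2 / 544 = 8.01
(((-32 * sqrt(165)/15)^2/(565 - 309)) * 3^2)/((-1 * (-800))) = 33/1000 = 0.03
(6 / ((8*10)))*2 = 3 / 20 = 0.15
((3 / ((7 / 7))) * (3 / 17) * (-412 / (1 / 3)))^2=123743376 / 289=428177.77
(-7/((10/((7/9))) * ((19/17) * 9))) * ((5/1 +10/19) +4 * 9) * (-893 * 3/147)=210137/5130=40.96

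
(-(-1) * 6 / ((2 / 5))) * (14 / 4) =105 / 2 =52.50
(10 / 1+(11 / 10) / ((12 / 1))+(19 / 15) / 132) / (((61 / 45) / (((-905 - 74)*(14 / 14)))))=-3560089 / 488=-7295.26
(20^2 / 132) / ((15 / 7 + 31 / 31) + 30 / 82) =28700 / 33231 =0.86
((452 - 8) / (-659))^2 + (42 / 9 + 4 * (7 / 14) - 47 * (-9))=560379617 / 1302843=430.12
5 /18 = 0.28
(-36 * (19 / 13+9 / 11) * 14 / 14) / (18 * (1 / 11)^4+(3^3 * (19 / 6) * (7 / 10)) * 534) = -17356240 / 6758915423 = -0.00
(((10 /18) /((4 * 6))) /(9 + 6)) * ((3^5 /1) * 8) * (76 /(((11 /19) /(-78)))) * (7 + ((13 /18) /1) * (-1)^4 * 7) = -4073524 /11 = -370320.36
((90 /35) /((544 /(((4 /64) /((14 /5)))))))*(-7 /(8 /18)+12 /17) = -46035 /29001728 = -0.00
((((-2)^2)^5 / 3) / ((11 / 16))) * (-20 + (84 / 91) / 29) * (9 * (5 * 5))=-9250406400 / 4147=-2230626.09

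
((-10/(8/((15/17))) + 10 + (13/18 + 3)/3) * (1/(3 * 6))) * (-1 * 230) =-2140495/16524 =-129.54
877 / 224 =3.92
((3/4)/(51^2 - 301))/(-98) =-3/901600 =-0.00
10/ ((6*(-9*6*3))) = -5/ 486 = -0.01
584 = 584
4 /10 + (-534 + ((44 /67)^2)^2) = -53744450348 /100755605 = -533.41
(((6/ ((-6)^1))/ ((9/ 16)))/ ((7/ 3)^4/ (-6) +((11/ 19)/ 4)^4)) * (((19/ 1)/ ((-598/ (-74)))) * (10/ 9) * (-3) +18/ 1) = 43794661883904/ 11974272622975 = 3.66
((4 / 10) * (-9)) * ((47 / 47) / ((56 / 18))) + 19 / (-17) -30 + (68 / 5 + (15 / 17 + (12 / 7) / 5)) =-4153 / 238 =-17.45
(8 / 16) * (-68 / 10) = -17 / 5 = -3.40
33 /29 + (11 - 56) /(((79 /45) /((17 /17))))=-24.49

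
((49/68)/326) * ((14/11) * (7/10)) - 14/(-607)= 18526767/740078680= 0.03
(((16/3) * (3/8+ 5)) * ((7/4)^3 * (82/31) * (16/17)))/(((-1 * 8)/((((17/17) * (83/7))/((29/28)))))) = -50190847/91698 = -547.35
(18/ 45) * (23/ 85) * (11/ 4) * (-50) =-14.88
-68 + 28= -40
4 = 4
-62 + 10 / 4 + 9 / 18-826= -885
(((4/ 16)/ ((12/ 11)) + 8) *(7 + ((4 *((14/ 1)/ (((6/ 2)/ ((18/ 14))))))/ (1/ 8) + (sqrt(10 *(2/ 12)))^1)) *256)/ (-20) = -62884/ 3 - 316 *sqrt(15)/ 9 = -21097.32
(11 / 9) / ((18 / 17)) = 187 / 162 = 1.15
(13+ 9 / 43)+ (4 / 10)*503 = 46098 / 215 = 214.41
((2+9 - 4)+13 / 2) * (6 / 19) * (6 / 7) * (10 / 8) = 1215 / 266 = 4.57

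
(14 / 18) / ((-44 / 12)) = -7 / 33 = -0.21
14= 14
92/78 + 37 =38.18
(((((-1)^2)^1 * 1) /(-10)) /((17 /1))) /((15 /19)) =-19 /2550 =-0.01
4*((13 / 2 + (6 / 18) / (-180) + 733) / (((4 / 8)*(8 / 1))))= 399329 / 540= 739.50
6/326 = 3/163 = 0.02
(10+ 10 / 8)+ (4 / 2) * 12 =141 / 4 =35.25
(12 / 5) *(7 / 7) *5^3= 300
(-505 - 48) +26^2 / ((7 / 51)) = 30605 / 7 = 4372.14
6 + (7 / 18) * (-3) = 29 / 6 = 4.83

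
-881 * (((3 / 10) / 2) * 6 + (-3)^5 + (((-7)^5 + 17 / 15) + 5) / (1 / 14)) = 6223055387 / 30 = 207435179.57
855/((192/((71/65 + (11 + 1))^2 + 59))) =13872033/13520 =1026.04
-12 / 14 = -6 / 7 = -0.86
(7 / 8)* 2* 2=7 / 2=3.50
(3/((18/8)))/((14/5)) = 10/21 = 0.48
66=66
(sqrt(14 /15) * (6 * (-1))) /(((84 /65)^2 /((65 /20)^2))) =-142805 * sqrt(210) /56448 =-36.66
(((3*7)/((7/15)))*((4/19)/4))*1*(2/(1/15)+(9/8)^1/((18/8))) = 2745/38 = 72.24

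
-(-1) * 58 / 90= 29 / 45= 0.64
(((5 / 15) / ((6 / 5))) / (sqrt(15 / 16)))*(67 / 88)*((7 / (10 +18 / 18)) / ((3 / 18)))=469*sqrt(15) / 2178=0.83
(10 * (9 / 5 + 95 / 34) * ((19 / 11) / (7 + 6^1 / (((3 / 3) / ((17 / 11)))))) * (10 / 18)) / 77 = 6745 / 191709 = 0.04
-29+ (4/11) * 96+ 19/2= 339/22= 15.41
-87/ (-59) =1.47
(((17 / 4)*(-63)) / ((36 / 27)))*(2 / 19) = -3213 / 152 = -21.14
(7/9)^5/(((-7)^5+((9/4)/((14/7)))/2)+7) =-268912/15871839759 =-0.00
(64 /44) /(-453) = -0.00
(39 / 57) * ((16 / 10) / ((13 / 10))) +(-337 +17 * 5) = -4772 / 19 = -251.16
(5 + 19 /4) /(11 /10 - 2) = -65 /6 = -10.83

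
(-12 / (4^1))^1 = -3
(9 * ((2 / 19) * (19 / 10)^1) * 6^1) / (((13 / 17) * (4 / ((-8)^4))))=940032 / 65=14462.03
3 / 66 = 1 / 22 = 0.05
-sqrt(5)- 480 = -482.24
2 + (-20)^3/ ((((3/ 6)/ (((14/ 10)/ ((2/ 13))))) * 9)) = -145582/ 9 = -16175.78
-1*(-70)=70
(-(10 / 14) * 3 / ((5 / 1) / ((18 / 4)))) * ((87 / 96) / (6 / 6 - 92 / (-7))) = -0.12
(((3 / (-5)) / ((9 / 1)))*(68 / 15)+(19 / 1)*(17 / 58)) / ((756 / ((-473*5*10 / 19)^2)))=384427947475 / 35615538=10793.83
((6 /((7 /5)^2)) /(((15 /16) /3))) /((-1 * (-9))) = 160 /147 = 1.09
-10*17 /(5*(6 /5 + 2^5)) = -85 /83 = -1.02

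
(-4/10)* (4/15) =-8/75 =-0.11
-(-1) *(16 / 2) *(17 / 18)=68 / 9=7.56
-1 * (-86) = 86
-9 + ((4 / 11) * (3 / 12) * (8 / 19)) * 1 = -1873 / 209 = -8.96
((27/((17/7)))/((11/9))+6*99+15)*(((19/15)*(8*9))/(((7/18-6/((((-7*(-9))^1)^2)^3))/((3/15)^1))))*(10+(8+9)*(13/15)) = 271685997134732371968/378904001719375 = 717031.22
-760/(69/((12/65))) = -608/299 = -2.03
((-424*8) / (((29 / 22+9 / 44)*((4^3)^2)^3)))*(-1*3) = 1749 / 17985175552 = 0.00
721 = 721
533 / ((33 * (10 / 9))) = 1599 / 110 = 14.54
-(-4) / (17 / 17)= 4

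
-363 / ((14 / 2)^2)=-363 / 49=-7.41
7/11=0.64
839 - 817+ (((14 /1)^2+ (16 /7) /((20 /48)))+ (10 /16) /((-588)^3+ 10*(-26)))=12721558877457 /56923364960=223.49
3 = 3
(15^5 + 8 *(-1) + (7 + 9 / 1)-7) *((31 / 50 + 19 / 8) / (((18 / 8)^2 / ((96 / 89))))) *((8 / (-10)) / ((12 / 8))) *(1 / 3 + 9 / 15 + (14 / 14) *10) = -38194207096832 / 13516875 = -2825668.44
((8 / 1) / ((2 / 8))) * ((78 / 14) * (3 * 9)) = 4813.71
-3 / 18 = -1 / 6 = -0.17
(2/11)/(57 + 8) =2/715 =0.00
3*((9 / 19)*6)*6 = 972 / 19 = 51.16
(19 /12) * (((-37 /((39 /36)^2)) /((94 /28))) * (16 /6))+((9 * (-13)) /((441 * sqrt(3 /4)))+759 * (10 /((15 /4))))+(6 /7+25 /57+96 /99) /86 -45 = 5814475889111 /2998117122 -26 * sqrt(3) /147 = 1939.07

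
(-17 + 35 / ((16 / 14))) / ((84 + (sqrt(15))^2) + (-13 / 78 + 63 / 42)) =327 / 2408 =0.14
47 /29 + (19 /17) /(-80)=63369 /39440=1.61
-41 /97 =-0.42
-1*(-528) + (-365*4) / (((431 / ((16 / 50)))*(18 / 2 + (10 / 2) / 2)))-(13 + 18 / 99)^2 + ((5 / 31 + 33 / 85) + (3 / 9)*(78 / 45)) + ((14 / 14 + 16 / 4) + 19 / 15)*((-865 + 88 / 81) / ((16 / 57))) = -38773354428293459 / 2048076158040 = -18931.60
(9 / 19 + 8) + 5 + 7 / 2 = 645 / 38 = 16.97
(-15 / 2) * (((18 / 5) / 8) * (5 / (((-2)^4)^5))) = -135 / 8388608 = -0.00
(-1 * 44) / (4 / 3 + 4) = -33 / 4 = -8.25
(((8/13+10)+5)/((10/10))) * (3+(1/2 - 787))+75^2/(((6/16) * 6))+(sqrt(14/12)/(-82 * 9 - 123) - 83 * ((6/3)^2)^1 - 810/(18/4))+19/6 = -399496/39 - sqrt(42)/5166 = -10243.49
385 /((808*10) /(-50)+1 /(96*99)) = -18295200 /7679227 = -2.38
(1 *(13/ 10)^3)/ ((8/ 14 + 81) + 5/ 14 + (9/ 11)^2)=1860859/ 69960500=0.03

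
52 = 52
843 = 843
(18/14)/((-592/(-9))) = 81/4144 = 0.02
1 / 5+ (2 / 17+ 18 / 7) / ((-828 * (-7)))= 172831 / 862155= 0.20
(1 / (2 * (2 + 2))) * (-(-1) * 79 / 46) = 79 / 368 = 0.21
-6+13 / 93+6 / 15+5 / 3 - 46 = -7718 / 155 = -49.79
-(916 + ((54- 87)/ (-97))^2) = -8619733/ 9409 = -916.12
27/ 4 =6.75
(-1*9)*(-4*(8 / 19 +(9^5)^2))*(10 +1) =26234565836292 / 19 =1380766622962.74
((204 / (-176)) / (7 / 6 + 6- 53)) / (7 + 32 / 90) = 1377 / 400510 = 0.00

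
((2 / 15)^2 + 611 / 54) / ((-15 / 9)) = -15299 / 2250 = -6.80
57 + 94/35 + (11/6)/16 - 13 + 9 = 187489/3360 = 55.80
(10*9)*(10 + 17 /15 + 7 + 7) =2262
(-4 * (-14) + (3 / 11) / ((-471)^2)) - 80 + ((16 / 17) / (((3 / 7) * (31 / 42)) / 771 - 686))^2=-15157615711483440022502399 / 631567403197309723171137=-24.00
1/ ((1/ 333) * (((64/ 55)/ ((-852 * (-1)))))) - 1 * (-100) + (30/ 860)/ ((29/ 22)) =4866661193/ 19952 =243918.46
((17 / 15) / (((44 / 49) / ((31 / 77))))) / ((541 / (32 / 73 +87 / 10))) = 24609319 / 2867191800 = 0.01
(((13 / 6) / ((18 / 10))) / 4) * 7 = 455 / 216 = 2.11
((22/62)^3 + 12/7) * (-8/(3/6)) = -28.14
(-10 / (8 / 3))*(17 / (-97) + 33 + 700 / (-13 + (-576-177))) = -8891415 / 74302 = -119.67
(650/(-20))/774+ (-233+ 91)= -219881/1548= -142.04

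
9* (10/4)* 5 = 225/2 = 112.50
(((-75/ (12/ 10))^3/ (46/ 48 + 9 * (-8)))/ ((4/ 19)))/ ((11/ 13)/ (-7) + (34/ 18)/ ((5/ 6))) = 30392578125/ 3995156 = 7607.36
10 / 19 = 0.53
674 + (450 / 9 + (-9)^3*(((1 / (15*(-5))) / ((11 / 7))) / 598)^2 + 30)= 20391027081031 / 27043802500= 754.00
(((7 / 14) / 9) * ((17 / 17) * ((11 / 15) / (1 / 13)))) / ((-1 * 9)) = -143 / 2430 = -0.06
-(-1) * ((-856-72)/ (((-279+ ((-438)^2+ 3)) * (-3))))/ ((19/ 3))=58/ 227487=0.00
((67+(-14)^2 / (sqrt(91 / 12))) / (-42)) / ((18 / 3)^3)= -sqrt(273) / 2106 - 67 / 9072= -0.02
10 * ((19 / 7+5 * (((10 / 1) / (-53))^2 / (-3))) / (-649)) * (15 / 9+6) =-36020990 / 114851583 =-0.31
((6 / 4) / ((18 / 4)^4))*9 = 8 / 243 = 0.03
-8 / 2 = -4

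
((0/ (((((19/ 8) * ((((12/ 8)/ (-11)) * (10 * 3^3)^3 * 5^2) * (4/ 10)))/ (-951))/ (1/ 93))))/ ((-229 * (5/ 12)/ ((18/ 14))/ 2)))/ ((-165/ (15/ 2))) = 0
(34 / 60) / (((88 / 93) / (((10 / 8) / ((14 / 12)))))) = 1581 / 2464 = 0.64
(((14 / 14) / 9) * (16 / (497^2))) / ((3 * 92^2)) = 1 / 3528029547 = 0.00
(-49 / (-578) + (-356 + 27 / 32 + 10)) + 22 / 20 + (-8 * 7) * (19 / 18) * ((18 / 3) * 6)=-114303961 / 46240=-2471.97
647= 647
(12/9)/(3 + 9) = 1/9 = 0.11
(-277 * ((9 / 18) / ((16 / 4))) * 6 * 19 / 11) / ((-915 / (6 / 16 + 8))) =352621 / 107360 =3.28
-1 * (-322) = 322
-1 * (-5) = 5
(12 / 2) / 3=2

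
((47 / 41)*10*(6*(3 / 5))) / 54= 94 / 123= 0.76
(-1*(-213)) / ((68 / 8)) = 426 / 17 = 25.06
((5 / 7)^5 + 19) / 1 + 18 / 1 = 624984 / 16807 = 37.19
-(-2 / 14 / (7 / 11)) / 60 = 11 / 2940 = 0.00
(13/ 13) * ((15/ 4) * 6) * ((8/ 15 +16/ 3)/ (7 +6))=132/ 13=10.15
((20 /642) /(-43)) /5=-2 /13803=-0.00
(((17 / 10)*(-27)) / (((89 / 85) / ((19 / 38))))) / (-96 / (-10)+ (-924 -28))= 39015 / 1677472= 0.02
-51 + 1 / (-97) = -4948 / 97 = -51.01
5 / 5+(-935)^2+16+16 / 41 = 35843938 / 41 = 874242.39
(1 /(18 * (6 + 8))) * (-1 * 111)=-37 /84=-0.44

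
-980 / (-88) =245 / 22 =11.14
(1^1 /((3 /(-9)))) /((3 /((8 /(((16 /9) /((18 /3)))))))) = -27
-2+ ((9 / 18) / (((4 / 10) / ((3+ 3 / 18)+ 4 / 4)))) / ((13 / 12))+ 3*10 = 853 / 26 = 32.81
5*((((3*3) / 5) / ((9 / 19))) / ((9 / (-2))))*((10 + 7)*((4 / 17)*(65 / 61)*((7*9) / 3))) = -69160 / 183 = -377.92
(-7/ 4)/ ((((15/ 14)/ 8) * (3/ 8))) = -1568/ 45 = -34.84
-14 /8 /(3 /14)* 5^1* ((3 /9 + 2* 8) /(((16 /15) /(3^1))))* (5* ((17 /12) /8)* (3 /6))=-5102125 /6144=-830.42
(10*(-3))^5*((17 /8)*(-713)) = 36817537500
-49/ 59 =-0.83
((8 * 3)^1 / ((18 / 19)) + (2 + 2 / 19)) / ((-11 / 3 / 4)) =-29.93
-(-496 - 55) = 551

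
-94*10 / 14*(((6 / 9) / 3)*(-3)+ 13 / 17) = -2350 / 357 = -6.58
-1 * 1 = -1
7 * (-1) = -7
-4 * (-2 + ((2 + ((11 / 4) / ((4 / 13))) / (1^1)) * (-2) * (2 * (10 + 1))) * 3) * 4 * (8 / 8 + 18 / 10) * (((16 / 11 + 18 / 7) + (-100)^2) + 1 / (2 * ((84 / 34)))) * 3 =106915028362 / 55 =1943909606.58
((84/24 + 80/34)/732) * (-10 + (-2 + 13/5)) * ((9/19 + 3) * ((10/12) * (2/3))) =-102883/709308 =-0.15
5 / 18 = 0.28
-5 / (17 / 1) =-0.29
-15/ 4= -3.75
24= 24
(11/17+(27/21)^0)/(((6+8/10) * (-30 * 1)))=-7/867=-0.01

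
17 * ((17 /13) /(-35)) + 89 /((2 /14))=283176 /455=622.36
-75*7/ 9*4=-700/ 3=-233.33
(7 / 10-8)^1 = -73 / 10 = -7.30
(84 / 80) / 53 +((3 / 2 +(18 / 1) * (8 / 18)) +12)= 21.52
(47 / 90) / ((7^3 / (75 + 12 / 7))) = 8413 / 72030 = 0.12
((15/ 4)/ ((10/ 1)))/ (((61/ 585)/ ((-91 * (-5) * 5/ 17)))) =481.27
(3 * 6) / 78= 3 / 13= 0.23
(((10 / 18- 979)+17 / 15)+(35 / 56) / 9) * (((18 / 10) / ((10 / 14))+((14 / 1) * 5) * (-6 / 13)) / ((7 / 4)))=54061009 / 3250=16634.16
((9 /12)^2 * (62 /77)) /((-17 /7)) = -279 /1496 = -0.19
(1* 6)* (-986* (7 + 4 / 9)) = -132124 / 3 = -44041.33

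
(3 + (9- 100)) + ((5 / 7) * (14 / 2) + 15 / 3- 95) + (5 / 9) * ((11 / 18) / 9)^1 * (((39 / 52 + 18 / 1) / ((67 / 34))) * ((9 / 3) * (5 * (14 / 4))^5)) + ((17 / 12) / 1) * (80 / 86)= 52785921427231 / 29870208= 1767176.23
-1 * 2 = -2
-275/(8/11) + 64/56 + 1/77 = -232213/616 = -376.97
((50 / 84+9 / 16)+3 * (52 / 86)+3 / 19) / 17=859109 / 4666704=0.18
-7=-7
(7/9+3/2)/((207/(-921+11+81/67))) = -2496449/249642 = -10.00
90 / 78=15 / 13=1.15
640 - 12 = 628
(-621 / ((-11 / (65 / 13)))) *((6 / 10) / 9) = 207 / 11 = 18.82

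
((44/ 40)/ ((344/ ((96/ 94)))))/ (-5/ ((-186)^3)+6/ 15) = 212350248/ 26009738477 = 0.01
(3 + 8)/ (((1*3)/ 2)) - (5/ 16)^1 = 7.02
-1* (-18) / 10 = 9 / 5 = 1.80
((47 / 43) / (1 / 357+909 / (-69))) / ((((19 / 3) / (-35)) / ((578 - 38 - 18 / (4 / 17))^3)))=32279173899568155 / 706855328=45665884.69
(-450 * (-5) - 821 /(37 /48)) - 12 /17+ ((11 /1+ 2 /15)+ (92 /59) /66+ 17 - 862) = 2145425852 /6123315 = 350.37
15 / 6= 5 / 2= 2.50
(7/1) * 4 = 28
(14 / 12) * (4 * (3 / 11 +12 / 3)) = 658 / 33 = 19.94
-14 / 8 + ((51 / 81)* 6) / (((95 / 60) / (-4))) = -2575 / 228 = -11.29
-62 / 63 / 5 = -62 / 315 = -0.20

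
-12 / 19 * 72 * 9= -7776 / 19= -409.26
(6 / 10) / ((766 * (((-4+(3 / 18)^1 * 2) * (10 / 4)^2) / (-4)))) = 72 / 526625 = 0.00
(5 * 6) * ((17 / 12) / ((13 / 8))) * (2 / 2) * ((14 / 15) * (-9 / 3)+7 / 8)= -50.35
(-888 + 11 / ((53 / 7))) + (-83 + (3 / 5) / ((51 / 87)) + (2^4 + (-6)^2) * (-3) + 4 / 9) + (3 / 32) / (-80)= -23334829319 / 20759040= -1124.08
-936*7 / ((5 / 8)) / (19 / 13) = -681408 / 95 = -7172.72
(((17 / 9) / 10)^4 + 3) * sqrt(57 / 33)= 196913521 * sqrt(209) / 721710000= 3.94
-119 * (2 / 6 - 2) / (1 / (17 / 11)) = 306.52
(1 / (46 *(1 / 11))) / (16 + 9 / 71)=781 / 52670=0.01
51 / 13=3.92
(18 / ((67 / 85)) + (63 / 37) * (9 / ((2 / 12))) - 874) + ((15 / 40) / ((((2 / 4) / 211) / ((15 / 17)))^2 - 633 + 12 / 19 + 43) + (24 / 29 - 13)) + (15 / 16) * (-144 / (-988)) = -1890748596379909990625 / 2451523128181550644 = -771.25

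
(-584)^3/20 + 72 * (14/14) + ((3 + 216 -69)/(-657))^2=-2388161196676/239805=-9958763.15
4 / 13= 0.31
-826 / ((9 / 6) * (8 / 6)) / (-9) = 413 / 9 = 45.89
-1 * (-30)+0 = 30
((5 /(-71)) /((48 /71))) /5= -1 /48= -0.02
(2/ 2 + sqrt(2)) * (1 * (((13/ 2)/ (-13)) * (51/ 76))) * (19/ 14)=-51 * sqrt(2)/ 112-51/ 112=-1.10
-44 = -44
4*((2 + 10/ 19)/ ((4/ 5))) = 12.63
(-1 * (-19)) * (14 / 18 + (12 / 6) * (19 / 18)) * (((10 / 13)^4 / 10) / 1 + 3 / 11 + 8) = 456.00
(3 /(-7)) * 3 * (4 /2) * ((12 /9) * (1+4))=-120 /7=-17.14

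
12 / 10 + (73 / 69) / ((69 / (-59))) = 7031 / 23805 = 0.30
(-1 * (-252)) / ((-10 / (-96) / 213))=515289.60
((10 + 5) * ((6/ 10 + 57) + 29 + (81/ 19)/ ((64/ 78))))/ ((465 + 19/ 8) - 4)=76107/ 25612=2.97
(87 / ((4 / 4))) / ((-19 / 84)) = -7308 / 19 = -384.63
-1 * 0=0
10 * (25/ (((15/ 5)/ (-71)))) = -17750/ 3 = -5916.67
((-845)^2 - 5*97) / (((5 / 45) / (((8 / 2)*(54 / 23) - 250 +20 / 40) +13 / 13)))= -35317019070 / 23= -1535522568.26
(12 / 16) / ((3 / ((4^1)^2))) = 4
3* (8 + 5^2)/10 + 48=579/10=57.90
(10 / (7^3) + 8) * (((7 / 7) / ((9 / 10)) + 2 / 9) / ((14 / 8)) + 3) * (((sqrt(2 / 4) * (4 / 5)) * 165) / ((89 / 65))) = 311119380 * sqrt(2) / 213689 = 2059.02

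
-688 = -688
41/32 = 1.28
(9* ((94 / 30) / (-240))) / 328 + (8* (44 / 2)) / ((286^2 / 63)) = 32975027 / 243900800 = 0.14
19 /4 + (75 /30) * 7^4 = 24029 /4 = 6007.25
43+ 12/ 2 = 49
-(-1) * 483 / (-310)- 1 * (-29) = 8507 / 310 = 27.44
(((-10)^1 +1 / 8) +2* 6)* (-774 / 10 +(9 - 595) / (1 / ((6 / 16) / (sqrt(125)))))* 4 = -6579 / 10 - 14943* sqrt(5) / 200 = -824.97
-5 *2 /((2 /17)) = -85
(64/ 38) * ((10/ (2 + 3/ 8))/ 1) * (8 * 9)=184320/ 361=510.58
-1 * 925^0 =-1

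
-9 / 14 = -0.64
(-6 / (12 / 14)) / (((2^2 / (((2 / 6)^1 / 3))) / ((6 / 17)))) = -7 / 102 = -0.07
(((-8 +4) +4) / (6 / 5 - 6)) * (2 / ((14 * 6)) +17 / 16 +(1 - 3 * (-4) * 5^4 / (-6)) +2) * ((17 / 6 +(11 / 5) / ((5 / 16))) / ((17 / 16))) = 0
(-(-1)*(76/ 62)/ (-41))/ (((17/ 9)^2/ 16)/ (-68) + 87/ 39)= -2560896/ 190796165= -0.01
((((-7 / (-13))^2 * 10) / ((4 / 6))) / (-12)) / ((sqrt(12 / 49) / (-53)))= 90895 * sqrt(3) / 4056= 38.82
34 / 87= 0.39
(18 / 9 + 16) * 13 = 234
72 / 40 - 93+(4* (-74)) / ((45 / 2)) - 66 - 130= -300.36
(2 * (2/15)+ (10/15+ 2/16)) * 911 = 115697/120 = 964.14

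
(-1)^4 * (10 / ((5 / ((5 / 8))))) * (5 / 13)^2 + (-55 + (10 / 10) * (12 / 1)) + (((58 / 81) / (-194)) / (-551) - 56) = -9971954441 / 100915308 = -98.82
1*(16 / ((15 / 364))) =5824 / 15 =388.27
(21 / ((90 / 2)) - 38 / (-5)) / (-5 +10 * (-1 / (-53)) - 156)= -0.05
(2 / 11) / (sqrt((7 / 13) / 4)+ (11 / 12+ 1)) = 0.08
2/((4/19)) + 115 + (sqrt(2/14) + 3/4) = sqrt(7)/7 + 501/4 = 125.63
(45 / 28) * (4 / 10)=9 / 14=0.64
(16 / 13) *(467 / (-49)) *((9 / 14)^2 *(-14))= 302616 / 4459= 67.87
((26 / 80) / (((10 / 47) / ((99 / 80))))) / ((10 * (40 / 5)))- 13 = -33219511 / 2560000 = -12.98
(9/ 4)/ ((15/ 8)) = 6/ 5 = 1.20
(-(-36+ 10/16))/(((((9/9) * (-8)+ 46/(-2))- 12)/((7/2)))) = -1981/688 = -2.88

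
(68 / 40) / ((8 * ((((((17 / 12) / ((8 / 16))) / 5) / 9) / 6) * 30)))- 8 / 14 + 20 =5629 / 280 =20.10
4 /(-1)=-4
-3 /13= -0.23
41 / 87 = 0.47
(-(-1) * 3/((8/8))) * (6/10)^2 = 27/25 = 1.08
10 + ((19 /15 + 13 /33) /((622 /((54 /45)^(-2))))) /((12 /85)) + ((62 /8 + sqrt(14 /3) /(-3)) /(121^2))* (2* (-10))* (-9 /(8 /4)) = 59370057995 /5901142896 - 10* sqrt(42) /14641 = 10.06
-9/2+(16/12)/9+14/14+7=197/54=3.65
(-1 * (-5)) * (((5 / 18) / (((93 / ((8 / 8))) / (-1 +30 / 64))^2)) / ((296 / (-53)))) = -382925 / 47187836928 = -0.00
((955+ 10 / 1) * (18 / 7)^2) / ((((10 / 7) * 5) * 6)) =5211 / 35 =148.89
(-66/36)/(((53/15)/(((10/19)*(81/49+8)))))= -130075/49343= -2.64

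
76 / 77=0.99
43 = 43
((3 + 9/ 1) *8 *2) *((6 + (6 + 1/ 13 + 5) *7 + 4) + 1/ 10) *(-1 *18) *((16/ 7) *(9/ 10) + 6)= -5551763328/ 2275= -2440335.53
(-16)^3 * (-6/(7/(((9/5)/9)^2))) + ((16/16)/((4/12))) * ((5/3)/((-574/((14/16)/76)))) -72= 597074581/8724800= 68.43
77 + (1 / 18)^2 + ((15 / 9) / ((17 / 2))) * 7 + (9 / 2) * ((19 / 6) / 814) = 351476591 / 4483512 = 78.39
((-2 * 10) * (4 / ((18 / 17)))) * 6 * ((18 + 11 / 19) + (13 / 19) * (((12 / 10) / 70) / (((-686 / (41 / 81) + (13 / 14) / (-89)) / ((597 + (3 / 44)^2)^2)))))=-16234049618976444313 / 2311192438158120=-7024.10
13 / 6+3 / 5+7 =293 / 30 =9.77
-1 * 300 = -300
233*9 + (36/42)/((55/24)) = 807489/385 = 2097.37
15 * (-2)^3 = -120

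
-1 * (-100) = 100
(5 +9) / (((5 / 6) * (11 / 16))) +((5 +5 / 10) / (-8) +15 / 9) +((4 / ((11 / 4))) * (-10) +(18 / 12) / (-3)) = 27377 / 2640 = 10.37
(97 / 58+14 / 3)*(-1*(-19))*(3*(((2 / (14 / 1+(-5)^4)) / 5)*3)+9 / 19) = 3565999 / 61770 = 57.73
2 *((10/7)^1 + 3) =62/7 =8.86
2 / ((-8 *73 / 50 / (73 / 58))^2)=625 / 26912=0.02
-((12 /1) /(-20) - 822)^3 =69578670897 /125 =556629367.18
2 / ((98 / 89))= 89 / 49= 1.82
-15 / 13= -1.15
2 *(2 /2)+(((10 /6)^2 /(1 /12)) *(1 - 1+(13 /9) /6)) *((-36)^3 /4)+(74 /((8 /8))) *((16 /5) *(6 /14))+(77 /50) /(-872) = -28535136699 /305200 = -93496.52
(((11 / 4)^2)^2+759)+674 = 381489 / 256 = 1490.19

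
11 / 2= 5.50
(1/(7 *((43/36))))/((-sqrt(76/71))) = -18 *sqrt(1349)/5719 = -0.12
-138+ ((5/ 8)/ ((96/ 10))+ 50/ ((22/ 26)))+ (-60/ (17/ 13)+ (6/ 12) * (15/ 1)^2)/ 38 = -105179111/ 1364352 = -77.09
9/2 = 4.50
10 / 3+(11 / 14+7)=467 / 42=11.12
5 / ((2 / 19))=95 / 2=47.50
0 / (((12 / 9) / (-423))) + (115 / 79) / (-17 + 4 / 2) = -23 / 237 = -0.10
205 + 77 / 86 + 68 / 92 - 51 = 307845 / 1978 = 155.63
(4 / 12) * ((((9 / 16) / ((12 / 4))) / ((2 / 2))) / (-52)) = -1 / 832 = -0.00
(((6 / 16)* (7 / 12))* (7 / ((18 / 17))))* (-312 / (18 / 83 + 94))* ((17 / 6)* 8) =-898807 / 8280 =-108.55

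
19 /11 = 1.73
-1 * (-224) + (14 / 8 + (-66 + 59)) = 875 / 4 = 218.75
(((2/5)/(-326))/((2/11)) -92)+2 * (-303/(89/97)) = -109162079/145070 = -752.48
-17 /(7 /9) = -153 /7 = -21.86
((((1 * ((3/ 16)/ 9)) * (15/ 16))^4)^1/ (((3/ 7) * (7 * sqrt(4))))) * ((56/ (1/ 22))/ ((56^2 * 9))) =6875/ 6493990551552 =0.00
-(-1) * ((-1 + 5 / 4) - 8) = -31 / 4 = -7.75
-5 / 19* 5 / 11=-0.12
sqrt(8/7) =2 *sqrt(14)/7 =1.07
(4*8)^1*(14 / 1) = 448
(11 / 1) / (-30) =-11 / 30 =-0.37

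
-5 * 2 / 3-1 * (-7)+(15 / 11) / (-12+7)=3.39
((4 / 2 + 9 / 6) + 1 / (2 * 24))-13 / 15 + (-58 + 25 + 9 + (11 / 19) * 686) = 1713703 / 4560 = 375.81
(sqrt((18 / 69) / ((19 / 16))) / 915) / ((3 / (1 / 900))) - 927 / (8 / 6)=-2781 / 4+ sqrt(2622) / 269902125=-695.25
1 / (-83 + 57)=-1 / 26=-0.04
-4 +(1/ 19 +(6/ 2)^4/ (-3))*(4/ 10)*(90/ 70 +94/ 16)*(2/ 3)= -55.46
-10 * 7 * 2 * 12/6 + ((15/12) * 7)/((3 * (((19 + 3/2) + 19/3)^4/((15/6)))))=-26875928290/95985463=-280.00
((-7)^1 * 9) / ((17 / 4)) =-252 / 17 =-14.82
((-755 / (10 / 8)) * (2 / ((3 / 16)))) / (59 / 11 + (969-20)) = -106304 / 15747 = -6.75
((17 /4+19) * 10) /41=465 /82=5.67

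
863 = 863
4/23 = 0.17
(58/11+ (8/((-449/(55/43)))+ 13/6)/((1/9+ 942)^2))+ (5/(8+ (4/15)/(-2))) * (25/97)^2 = 45049644791591065042/8476025067432457667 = 5.31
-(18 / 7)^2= -6.61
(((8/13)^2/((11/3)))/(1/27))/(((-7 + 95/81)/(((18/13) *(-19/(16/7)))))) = 5.51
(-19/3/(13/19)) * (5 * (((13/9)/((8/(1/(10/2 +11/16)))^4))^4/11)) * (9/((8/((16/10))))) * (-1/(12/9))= 0.00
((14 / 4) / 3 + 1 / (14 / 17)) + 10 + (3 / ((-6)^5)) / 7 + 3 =279071 / 18144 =15.38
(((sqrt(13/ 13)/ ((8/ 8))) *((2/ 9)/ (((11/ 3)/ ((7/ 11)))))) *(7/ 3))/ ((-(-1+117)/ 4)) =-98/ 31581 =-0.00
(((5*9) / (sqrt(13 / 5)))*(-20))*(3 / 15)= -180*sqrt(65) / 13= -111.63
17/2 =8.50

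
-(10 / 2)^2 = -25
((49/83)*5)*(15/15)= 245/83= 2.95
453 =453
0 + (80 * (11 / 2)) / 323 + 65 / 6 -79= -129467 / 1938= -66.80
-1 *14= -14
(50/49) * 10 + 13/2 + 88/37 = 69193/3626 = 19.08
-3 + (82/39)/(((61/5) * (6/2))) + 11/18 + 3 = 3181/4758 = 0.67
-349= -349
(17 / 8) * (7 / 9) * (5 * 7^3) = 2834.51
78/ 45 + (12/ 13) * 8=1778/ 195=9.12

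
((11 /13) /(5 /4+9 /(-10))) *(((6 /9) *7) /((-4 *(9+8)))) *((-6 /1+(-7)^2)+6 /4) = -4895 /663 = -7.38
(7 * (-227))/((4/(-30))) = 23835/2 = 11917.50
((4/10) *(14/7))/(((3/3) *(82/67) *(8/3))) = 0.25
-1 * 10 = -10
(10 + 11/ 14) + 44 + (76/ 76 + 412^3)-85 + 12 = 979083151/ 14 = 69934510.79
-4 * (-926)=3704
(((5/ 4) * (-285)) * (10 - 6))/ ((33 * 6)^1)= -475/ 66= -7.20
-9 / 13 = -0.69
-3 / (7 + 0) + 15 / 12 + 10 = 303 / 28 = 10.82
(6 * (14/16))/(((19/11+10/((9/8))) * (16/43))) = 89397/67264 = 1.33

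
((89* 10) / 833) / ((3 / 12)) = 3560 / 833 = 4.27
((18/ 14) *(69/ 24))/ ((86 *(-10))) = -207/ 48160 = -0.00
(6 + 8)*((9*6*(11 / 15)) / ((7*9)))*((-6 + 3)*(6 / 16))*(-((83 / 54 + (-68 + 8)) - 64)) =-1212.38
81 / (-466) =-0.17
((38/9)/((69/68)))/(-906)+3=842647/281313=3.00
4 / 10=2 / 5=0.40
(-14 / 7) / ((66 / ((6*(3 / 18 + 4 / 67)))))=-91 / 2211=-0.04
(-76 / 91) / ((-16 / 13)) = 19 / 28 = 0.68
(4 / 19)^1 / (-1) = -4 / 19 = -0.21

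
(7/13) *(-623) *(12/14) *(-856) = 3199728/13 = 246132.92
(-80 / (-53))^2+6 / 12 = 15609 / 5618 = 2.78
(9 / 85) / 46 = 9 / 3910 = 0.00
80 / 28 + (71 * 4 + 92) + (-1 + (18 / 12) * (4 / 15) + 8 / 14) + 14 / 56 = 53071 / 140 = 379.08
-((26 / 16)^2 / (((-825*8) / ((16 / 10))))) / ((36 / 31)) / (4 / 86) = 225277 / 19008000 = 0.01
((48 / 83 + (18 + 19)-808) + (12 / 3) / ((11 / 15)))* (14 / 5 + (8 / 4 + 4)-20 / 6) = -3818002 / 913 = -4181.82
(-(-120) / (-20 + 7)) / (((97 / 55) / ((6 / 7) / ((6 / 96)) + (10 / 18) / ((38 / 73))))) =-38925700 / 503139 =-77.37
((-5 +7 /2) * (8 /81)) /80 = -1 /540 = -0.00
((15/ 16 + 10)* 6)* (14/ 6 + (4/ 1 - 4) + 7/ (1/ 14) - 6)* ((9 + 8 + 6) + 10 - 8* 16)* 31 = -145851125/ 8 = -18231390.62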